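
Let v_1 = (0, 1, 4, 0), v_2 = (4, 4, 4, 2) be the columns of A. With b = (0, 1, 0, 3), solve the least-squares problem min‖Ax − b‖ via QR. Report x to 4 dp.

x = (-0.3058, 0.3099)

v_1 = (0, 1, 4, 0); ‖v_1‖ = 4.1231, so e_1 = (0.0000, 0.2425, 0.9701, 0.0000).
e_1·v_2 = 0.0000·4 + 0.2425·4 + 0.9701·4 + 0.0000·2 = 4.8507.
u_2 = v_2 − 4.8507·e_1 = (4.0000, 2.8235, -0.7059, 2.0000).
‖u_2‖ = 5.3358, so e_2 = (0.7497, 0.5292, -0.1323, 0.3748).
Qᵀb = (0.2425, 1.6537).
Back-substitute: x_2 = 1.6537/5.3358 = 0.3099.
x_1 = (0.2425 − 4.8507·0.3099)/4.1231 = -0.3058.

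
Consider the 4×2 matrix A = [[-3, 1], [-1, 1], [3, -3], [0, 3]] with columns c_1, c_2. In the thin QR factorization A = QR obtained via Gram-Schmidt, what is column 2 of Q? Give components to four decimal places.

e_1 = c_1/‖c_1‖ = (-3, -1, 3, 0)/4.3589 = (-0.6882, -0.2294, 0.6882, 0.0000).
r_{12} = e_1·c_2 = -2.9824.
u_2 = c_2 + 2.9824·e_1 = (-1.0526, 0.3158, -0.9474, 3.0000).
‖u_2‖ = 3.3325, so e_2 = (-0.3159, 0.0948, -0.2843, 0.9002).

e_2 = (-0.3159, 0.0948, -0.2843, 0.9002)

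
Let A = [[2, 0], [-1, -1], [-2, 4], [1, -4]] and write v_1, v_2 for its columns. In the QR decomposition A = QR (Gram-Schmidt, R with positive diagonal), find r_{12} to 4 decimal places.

v_1 = (2, -1, -2, 1); ‖v_1‖ = 3.1623, so q_1 = (0.6325, -0.3162, -0.6325, 0.3162).
r_{12} = q_1·v_2 = -3.4785.

r_{12} = -3.4785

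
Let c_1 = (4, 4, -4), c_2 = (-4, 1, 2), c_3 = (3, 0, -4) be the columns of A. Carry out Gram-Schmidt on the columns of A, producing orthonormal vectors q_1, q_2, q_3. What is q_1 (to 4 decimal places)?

q_1 = (0.5774, 0.5774, -0.5774)

c_1 = (4, 4, -4); ‖c_1‖ = 6.9282, so q_1 = (0.5774, 0.5774, -0.5774).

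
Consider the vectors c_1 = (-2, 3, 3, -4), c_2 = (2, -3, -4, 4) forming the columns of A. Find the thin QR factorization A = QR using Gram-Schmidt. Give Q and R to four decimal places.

Q = [[-0.3244, -0.1807], [0.4867, 0.2711], [0.4867, -0.8736], [-0.6489, -0.3615]], R = [[6.1644, -6.6511], [0.0000, 0.8736]]

q_1 = c_1/‖c_1‖ = (-2, 3, 3, -4)/6.1644 = (-0.3244, 0.4867, 0.4867, -0.6489).
r_{12} = q_1·c_2 = -6.6511.
u_2 = c_2 + 6.6511·q_1 = (-0.1579, 0.2368, -0.7632, -0.3158).
‖u_2‖ = 0.8736, so q_2 = (-0.1807, 0.2711, -0.8736, -0.3615).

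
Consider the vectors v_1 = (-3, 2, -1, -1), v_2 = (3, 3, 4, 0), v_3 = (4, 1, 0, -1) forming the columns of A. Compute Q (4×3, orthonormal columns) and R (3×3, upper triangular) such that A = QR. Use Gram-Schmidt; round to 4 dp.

q_1 = v_1/‖v_1‖ = (-3, 2, -1, -1)/3.8730 = (-0.7746, 0.5164, -0.2582, -0.2582).
r_{12} = q_1·v_2 = -1.8074.
u_2 = v_2 + 1.8074·q_1 = (1.6000, 3.9333, 3.5333, -0.4667).
‖u_2‖ = 5.5438, so q_2 = (0.2886, 0.7095, 0.6374, -0.0842).
r_{13} = q_1·v_3 = -2.3238; r_{23} = q_2·v_3 = 1.9481.
u_3 = v_3 + 2.3238·q_1 − 1.9481·q_2 = (1.6377, 0.8178, -1.8416, -1.4360).
‖u_3‖ = 2.9673, so q_3 = (0.5519, 0.2756, -0.6207, -0.4839).

Q = [[-0.7746, 0.2886, 0.5519], [0.5164, 0.7095, 0.2756], [-0.2582, 0.6374, -0.6207], [-0.2582, -0.0842, -0.4839]], R = [[3.8730, -1.8074, -2.3238], [0.0000, 5.5438, 1.9481], [0.0000, 0.0000, 2.9673]]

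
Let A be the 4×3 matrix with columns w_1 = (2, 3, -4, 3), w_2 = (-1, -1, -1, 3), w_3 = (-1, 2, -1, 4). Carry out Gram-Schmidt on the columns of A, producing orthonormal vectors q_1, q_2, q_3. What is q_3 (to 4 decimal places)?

w_1 = (2, 3, -4, 3); ‖w_1‖ = 6.1644, so q_1 = (0.3244, 0.4867, -0.6489, 0.4867).
q_1·w_2 = 0.3244·(-1) + 0.4867·(-1) + (-0.6489)·(-1) + 0.4867·3 = 1.2978.
u_2 = w_2 − 1.2978·q_1 = (-1.4211, -1.6316, -0.1579, 2.3684).
‖u_2‖ = 3.2118, so q_2 = (-0.4424, -0.5080, -0.0492, 0.7374).
q_1·w_3 = 0.3244·(-1) + 0.4867·2 + (-0.6489)·(-1) + 0.4867·4 = 3.2444; q_2·w_3 = (-0.4424)·(-1) + (-0.5080)·2 + (-0.0492)·(-1) + 0.7374·4 = 2.4253.
u_3 = w_3 − 3.2444·q_1 − 2.4253·q_2 = (-0.9796, 1.6531, 1.2245, 0.6327).
‖u_3‖ = 2.3647, so q_3 = (-0.4143, 0.6991, 0.5178, 0.2675).

q_3 = (-0.4143, 0.6991, 0.5178, 0.2675)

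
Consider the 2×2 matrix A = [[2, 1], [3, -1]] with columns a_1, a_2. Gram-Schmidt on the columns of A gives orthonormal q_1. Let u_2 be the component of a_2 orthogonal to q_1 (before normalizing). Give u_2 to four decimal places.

q_1 = a_1/‖a_1‖ = (2, 3)/3.6056 = (0.5547, 0.8321).
r_{12} = q_1·a_2 = -0.2774.
u_2 = a_2 + 0.2774·q_1 = (1.1538, -0.7692).

u_2 = (1.1538, -0.7692)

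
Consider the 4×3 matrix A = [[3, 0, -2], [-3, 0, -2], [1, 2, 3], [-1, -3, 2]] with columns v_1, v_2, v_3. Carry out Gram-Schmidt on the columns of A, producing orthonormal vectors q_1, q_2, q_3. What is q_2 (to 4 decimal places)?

q_2 = (-0.2188, 0.2188, 0.5105, -0.8023)

v_1 = (3, -3, 1, -1); ‖v_1‖ = 4.4721, so q_1 = (0.6708, -0.6708, 0.2236, -0.2236).
q_1·v_2 = 0.6708·0 + (-0.6708)·0 + 0.2236·2 + (-0.2236)·(-3) = 1.1180.
u_2 = v_2 − 1.1180·q_1 = (-0.7500, 0.7500, 1.7500, -2.7500).
‖u_2‖ = 3.4278, so q_2 = (-0.2188, 0.2188, 0.5105, -0.8023).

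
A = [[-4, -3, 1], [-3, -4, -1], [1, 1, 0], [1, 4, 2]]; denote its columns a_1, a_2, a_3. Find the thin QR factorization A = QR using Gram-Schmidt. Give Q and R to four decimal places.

a_1 = (-4, -3, 1, 1); ‖a_1‖ = 5.1962, so e_1 = (-0.7698, -0.5774, 0.1925, 0.1925).
e_1·a_2 = (-0.7698)·(-3) + (-0.5774)·(-4) + 0.1925·1 + 0.1925·4 = 5.5811.
u_2 = a_2 − 5.5811·e_1 = (1.2963, -0.7778, -0.0741, 2.9259).
‖u_2‖ = 3.2942, so e_2 = (0.3935, -0.2361, -0.0225, 0.8882).
e_1·a_3 = (-0.7698)·1 + (-0.5774)·(-1) + 0.1925·0 + 0.1925·2 = 0.1925; e_2·a_3 = 0.3935·1 + (-0.2361)·(-1) + (-0.0225)·0 + 0.8882·2 = 2.4060.
u_3 = a_3 − 0.1925·e_1 − 2.4060·e_2 = (0.2014, -0.3208, 0.0171, -0.1741).
‖u_3‖ = 0.4172, so e_3 = (0.4827, -0.7690, 0.0409, -0.4172).

Q = [[-0.7698, 0.3935, 0.4827], [-0.5774, -0.2361, -0.7690], [0.1925, -0.0225, 0.0409], [0.1925, 0.8882, -0.4172]], R = [[5.1962, 5.5811, 0.1925], [0.0000, 3.2942, 2.4060], [0.0000, 0.0000, 0.4172]]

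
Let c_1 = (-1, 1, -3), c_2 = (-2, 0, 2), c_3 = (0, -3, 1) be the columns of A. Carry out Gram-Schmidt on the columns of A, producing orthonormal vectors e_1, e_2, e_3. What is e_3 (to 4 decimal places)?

c_1 = (-1, 1, -3); ‖c_1‖ = 3.3166, so e_1 = (-0.3015, 0.3015, -0.9045).
e_1·c_2 = (-0.3015)·(-2) + 0.3015·0 + (-0.9045)·2 = -1.2060.
u_2 = c_2 + 1.2060·e_1 = (-2.3636, 0.3636, 0.9091).
‖u_2‖ = 2.5584, so e_2 = (-0.9239, 0.1421, 0.3553).
e_1·c_3 = (-0.3015)·0 + 0.3015·(-3) + (-0.9045)·1 = -1.8091; e_2·c_3 = (-0.9239)·0 + 0.1421·(-3) + 0.3553·1 = -0.0711.
u_3 = c_3 + 1.8091·e_1 + 0.0711·e_2 = (-0.6111, -2.4444, -0.6111).
‖u_3‖ = 2.5927, so e_3 = (-0.2357, -0.9428, -0.2357).

e_3 = (-0.2357, -0.9428, -0.2357)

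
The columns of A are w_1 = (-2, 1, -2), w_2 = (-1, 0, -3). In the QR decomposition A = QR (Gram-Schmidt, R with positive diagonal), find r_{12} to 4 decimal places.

r_{12} = 2.6667

w_1 = (-2, 1, -2); ‖w_1‖ = 3.0000, so e_1 = (-0.6667, 0.3333, -0.6667).
r_{12} = e_1·w_2 = 2.6667.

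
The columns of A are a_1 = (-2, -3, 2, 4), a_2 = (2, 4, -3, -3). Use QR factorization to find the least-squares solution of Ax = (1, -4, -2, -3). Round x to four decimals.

x = (-1.9796, -1.7449)

a_1 = (-2, -3, 2, 4); ‖a_1‖ = 5.7446, so q_1 = (-0.3482, -0.5222, 0.3482, 0.6963).
q_1·a_2 = (-0.3482)·2 + (-0.5222)·4 + 0.3482·(-3) + 0.6963·(-3) = -5.9186.
u_2 = a_2 + 5.9186·q_1 = (-0.0606, 0.9091, -0.9394, 1.1212).
‖u_2‖ = 1.7233, so q_2 = (-0.0352, 0.5275, -0.5451, 0.6506).
Qᵀb = (-1.0445, -3.0069).
Back-substitute: x_2 = -3.0069/1.7233 = -1.7449.
x_1 = (-1.0445 + 5.9186·(-1.7449))/5.7446 = -1.9796.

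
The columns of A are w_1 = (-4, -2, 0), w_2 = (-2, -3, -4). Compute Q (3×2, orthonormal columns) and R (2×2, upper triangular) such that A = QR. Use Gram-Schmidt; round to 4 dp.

Q = [[-0.8944, 0.1826], [-0.4472, -0.3651], [0.0000, -0.9129]], R = [[4.4721, 3.1305], [0.0000, 4.3818]]

w_1 = (-4, -2, 0); ‖w_1‖ = 4.4721, so e_1 = (-0.8944, -0.4472, 0.0000).
e_1·w_2 = (-0.8944)·(-2) + (-0.4472)·(-3) + 0.0000·(-4) = 3.1305.
u_2 = w_2 − 3.1305·e_1 = (0.8000, -1.6000, -4.0000).
‖u_2‖ = 4.3818, so e_2 = (0.1826, -0.3651, -0.9129).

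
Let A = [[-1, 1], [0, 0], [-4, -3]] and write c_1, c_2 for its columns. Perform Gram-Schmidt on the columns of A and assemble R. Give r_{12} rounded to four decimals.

e_1 = c_1/‖c_1‖ = (-1, 0, -4)/4.1231 = (-0.2425, 0.0000, -0.9701).
r_{12} = e_1·c_2 = 2.6679.

r_{12} = 2.6679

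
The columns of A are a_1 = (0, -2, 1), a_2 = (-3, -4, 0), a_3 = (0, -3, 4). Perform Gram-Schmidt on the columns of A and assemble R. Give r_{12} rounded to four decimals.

a_1 = (0, -2, 1); ‖a_1‖ = 2.2361, so e_1 = (0.0000, -0.8944, 0.4472).
r_{12} = e_1·a_2 = 3.5777.

r_{12} = 3.5777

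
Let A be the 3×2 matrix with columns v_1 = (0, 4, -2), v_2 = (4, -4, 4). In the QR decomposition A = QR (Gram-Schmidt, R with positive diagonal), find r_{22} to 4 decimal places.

r_{22} = 4.3818

v_1 = (0, 4, -2); ‖v_1‖ = 4.4721, so e_1 = (0.0000, 0.8944, -0.4472).
e_1·v_2 = 0.0000·4 + 0.8944·(-4) + (-0.4472)·4 = -5.3666.
u_2 = v_2 + 5.3666·e_1 = (4.0000, 0.8000, 1.6000).
r_{22} = ‖u_2‖ = 4.3818.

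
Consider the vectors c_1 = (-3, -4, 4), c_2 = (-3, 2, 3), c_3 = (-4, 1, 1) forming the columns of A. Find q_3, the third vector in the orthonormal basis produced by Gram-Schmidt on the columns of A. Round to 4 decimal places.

c_1 = (-3, -4, 4); ‖c_1‖ = 6.4031, so q_1 = (-0.4685, -0.6247, 0.6247).
q_1·c_2 = (-0.4685)·(-3) + (-0.6247)·2 + 0.6247·3 = 2.0303.
u_2 = c_2 − 2.0303·q_1 = (-2.0488, 3.2683, 1.7317).
‖u_2‖ = 4.2282, so q_2 = (-0.4845, 0.7730, 0.4096).
q_1·c_3 = (-0.4685)·(-4) + (-0.6247)·1 + 0.6247·1 = 1.8741; q_2·c_3 = (-0.4845)·(-4) + 0.7730·1 + 0.4096·1 = 3.1207.
u_3 = c_3 − 1.8741·q_1 − 3.1207·q_2 = (-1.6098, -0.2415, -1.4488).
‖u_3‖ = 2.1792, so q_3 = (-0.7387, -0.1108, -0.6648).

q_3 = (-0.7387, -0.1108, -0.6648)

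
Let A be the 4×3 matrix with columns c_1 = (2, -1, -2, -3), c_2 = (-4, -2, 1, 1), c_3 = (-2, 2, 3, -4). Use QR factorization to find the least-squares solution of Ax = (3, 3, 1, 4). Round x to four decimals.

x = (-1.3662, -1.2356, -0.2816)

e_1 = c_1/‖c_1‖ = (2, -1, -2, -3)/4.2426 = (0.4714, -0.2357, -0.4714, -0.7071).
r_{12} = e_1·c_2 = -2.5927.
u_2 = c_2 + 2.5927·e_1 = (-2.7778, -2.6111, -0.2222, -0.8333).
‖u_2‖ = 3.9087, so e_2 = (-0.7107, -0.6680, -0.0569, -0.2132).
r_{13} = e_1·c_3 = 0.0000; r_{23} = e_2·c_3 = 0.7675.
u_3 = c_3 + 0.0000·e_1 − 0.7675·e_2 = (-1.4545, 2.5127, 3.0436, -3.8364).
‖u_3‖ = 5.6931, so e_3 = (-0.2555, 0.4414, 0.5346, -0.6739).
Qᵀb = (-2.5927, -5.0458, -1.6032).
Back-substitute: x_3 = -1.6032/5.6931 = -0.2816.
x_2 = (-5.0458 − 0.7675·(-0.2816))/3.9087 = -1.2356.
x_1 = (-2.5927 + 2.5927·(-1.2356) + 0.0000·(-0.2816))/4.2426 = -1.3662.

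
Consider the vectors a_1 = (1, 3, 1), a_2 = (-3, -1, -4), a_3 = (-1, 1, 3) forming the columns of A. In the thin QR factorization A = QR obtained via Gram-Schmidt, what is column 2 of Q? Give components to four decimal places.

q_2 = (-0.5085, 0.4200, -0.7517)

a_1 = (1, 3, 1); ‖a_1‖ = 3.3166, so q_1 = (0.3015, 0.9045, 0.3015).
q_1·a_2 = 0.3015·(-3) + 0.9045·(-1) + 0.3015·(-4) = -3.0151.
u_2 = a_2 + 3.0151·q_1 = (-2.0909, 1.7273, -3.0909).
‖u_2‖ = 4.1121, so q_2 = (-0.5085, 0.4200, -0.7517).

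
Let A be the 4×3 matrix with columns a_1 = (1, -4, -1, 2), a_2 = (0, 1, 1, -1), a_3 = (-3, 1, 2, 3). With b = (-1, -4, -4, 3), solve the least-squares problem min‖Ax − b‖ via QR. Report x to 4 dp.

e_1 = a_1/‖a_1‖ = (1, -4, -1, 2)/4.6904 = (0.2132, -0.8528, -0.2132, 0.4264).
r_{12} = e_1·a_2 = -1.4924.
u_2 = a_2 + 1.4924·e_1 = (0.3182, -0.2727, 0.6818, -0.3636).
‖u_2‖ = 0.8790, so e_2 = (0.3620, -0.3103, 0.7756, -0.4137).
r_{13} = e_1·a_3 = -0.6396; r_{23} = e_2·a_3 = -1.0859.
u_3 = a_3 + 0.6396·e_1 + 1.0859·e_2 = (-2.4706, 0.1176, 2.7059, 2.8235).
‖u_3‖ = 4.6273, so e_3 = (-0.5339, 0.0254, 0.5848, 0.6102).
Qᵀb = (5.3300, -3.4645, -0.0763).
Back-substitute: x_3 = -0.0763/4.6273 = -0.0165.
x_2 = (-3.4645 + 1.0859·(-0.0165))/0.8790 = -3.9615.
x_1 = (5.3300 + 1.4924·(-3.9615) + 0.6396·(-0.0165))/4.6904 = -0.1264.

x = (-0.1264, -3.9615, -0.0165)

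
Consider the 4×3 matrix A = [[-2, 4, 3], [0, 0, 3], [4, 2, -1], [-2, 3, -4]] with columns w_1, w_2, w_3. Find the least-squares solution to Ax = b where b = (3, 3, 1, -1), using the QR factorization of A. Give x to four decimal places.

x = (0.1674, 0.4578, 0.6357)

q_1 = w_1/‖w_1‖ = (-2, 0, 4, -2)/4.8990 = (-0.4082, 0.0000, 0.8165, -0.4082).
r_{12} = q_1·w_2 = -1.2247.
u_2 = w_2 + 1.2247·q_1 = (3.5000, 0.0000, 3.0000, 2.5000).
‖u_2‖ = 5.2440, so q_2 = (0.6674, 0.0000, 0.5721, 0.4767).
r_{13} = q_1·w_3 = -0.4082; r_{23} = q_2·w_3 = -0.4767.
u_3 = w_3 + 0.4082·q_1 + 0.4767·q_2 = (3.1515, 3.0000, -0.3939, -3.9394).
‖u_3‖ = 5.8827, so q_3 = (0.5357, 0.5100, -0.0670, -0.6697).
Qᵀb = (0.0000, 2.0976, 3.7398).
Back-substitute: x_3 = 3.7398/5.8827 = 0.6357.
x_2 = (2.0976 + 0.4767·0.6357)/5.2440 = 0.4578.
x_1 = (0.0000 + 1.2247·0.4578 + 0.4082·0.6357)/4.8990 = 0.1674.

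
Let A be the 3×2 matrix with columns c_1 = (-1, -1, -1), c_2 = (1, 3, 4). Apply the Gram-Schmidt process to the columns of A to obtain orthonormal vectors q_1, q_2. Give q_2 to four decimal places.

q_2 = (-0.7715, 0.1543, 0.6172)

c_1 = (-1, -1, -1); ‖c_1‖ = 1.7321, so q_1 = (-0.5774, -0.5774, -0.5774).
q_1·c_2 = (-0.5774)·1 + (-0.5774)·3 + (-0.5774)·4 = -4.6188.
u_2 = c_2 + 4.6188·q_1 = (-1.6667, 0.3333, 1.3333).
‖u_2‖ = 2.1602, so q_2 = (-0.7715, 0.1543, 0.6172).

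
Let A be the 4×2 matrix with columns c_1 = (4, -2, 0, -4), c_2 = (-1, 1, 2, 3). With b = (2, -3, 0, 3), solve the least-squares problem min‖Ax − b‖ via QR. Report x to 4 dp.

x = (0.4722, 0.8333)

c_1 = (4, -2, 0, -4); ‖c_1‖ = 6.0000, so e_1 = (0.6667, -0.3333, 0.0000, -0.6667).
e_1·c_2 = 0.6667·(-1) + (-0.3333)·1 + 0.0000·2 + (-0.6667)·3 = -3.0000.
u_2 = c_2 + 3.0000·e_1 = (1.0000, 0.0000, 2.0000, 1.0000).
‖u_2‖ = 2.4495, so e_2 = (0.4082, 0.0000, 0.8165, 0.4082).
Qᵀb = (0.3333, 2.0412).
Back-substitute: x_2 = 2.0412/2.4495 = 0.8333.
x_1 = (0.3333 + 3.0000·0.8333)/6.0000 = 0.4722.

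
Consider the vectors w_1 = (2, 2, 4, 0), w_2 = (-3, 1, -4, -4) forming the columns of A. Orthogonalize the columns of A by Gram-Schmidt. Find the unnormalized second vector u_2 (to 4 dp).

u_2 = (-1.3333, 2.6667, -0.6667, -4.0000)

q_1 = w_1/‖w_1‖ = (2, 2, 4, 0)/4.8990 = (0.4082, 0.4082, 0.8165, 0.0000).
r_{12} = q_1·w_2 = -4.0825.
u_2 = w_2 + 4.0825·q_1 = (-1.3333, 2.6667, -0.6667, -4.0000).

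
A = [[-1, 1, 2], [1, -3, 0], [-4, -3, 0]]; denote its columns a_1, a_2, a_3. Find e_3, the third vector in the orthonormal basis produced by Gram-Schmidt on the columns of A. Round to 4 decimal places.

a_1 = (-1, 1, -4); ‖a_1‖ = 4.2426, so e_1 = (-0.2357, 0.2357, -0.9428).
e_1·a_2 = (-0.2357)·1 + 0.2357·(-3) + (-0.9428)·(-3) = 1.8856.
u_2 = a_2 − 1.8856·e_1 = (1.4444, -3.4444, -1.2222).
‖u_2‖ = 3.9299, so e_2 = (0.3675, -0.8765, -0.3110).
e_1·a_3 = (-0.2357)·2 + 0.2357·0 + (-0.9428)·0 = -0.4714; e_2·a_3 = 0.3675·2 + (-0.8765)·0 + (-0.3110)·0 = 0.7351.
u_3 = a_3 + 0.4714·e_1 − 0.7351·e_2 = (1.6187, 0.7554, -0.2158).
‖u_3‖ = 1.7993, so e_3 = (0.8996, 0.4198, -0.1200).

e_3 = (0.8996, 0.4198, -0.1200)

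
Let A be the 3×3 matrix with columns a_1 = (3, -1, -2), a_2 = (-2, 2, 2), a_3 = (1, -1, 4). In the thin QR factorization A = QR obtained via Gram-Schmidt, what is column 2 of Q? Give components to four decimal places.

a_1 = (3, -1, -2); ‖a_1‖ = 3.7417, so e_1 = (0.8018, -0.2673, -0.5345).
e_1·a_2 = 0.8018·(-2) + (-0.2673)·2 + (-0.5345)·2 = -3.2071.
u_2 = a_2 + 3.2071·e_1 = (0.5714, 1.1429, 0.2857).
‖u_2‖ = 1.3093, so e_2 = (0.4364, 0.8729, 0.2182).

e_2 = (0.4364, 0.8729, 0.2182)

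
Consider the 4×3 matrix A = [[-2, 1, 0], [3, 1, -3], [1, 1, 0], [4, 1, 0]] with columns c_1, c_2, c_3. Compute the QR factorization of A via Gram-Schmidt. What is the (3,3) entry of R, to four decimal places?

c_1 = (-2, 3, 1, 4); ‖c_1‖ = 5.4772, so q_1 = (-0.3651, 0.5477, 0.1826, 0.7303).
q_1·c_2 = (-0.3651)·1 + 0.5477·1 + 0.1826·1 + 0.7303·1 = 1.0954.
u_2 = c_2 − 1.0954·q_1 = (1.4000, 0.4000, 0.8000, 0.2000).
‖u_2‖ = 1.6733, so q_2 = (0.8367, 0.2390, 0.4781, 0.1195).
q_1·c_3 = (-0.3651)·0 + 0.5477·(-3) + 0.1826·0 + 0.7303·0 = -1.6432; q_2·c_3 = 0.8367·0 + 0.2390·(-3) + 0.4781·0 + 0.1195·0 = -0.7171.
u_3 = c_3 + 1.6432·q_1 + 0.7171·q_2 = (0.0000, -1.9286, 0.6429, 1.2857).
r_{33} = ‖u_3‖ = 2.4054.

r_{33} = 2.4054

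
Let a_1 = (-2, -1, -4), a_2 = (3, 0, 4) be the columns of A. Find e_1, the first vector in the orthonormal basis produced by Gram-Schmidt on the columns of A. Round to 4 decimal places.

a_1 = (-2, -1, -4); ‖a_1‖ = 4.5826, so e_1 = (-0.4364, -0.2182, -0.8729).

e_1 = (-0.4364, -0.2182, -0.8729)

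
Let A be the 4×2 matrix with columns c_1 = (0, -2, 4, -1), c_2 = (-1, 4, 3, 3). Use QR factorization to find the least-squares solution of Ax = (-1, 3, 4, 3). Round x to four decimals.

c_1 = (0, -2, 4, -1); ‖c_1‖ = 4.5826, so q_1 = (0.0000, -0.4364, 0.8729, -0.2182).
q_1·c_2 = 0.0000·(-1) + (-0.4364)·4 + 0.8729·3 + (-0.2182)·3 = 0.2182.
u_2 = c_2 − 0.2182·q_1 = (-1.0000, 4.0952, 2.8095, 3.0476).
‖u_2‖ = 5.9121, so q_2 = (-0.1691, 0.6927, 0.4752, 0.5155).
Qᵀb = (1.5275, 5.6946).
Back-substitute: x_2 = 5.6946/5.9121 = 0.9632.
x_1 = (1.5275 − 0.2182·0.9632)/4.5826 = 0.2875.

x = (0.2875, 0.9632)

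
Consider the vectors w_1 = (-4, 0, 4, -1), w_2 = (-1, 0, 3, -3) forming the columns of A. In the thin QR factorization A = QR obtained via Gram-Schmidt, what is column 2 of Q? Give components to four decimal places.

e_1 = w_1/‖w_1‖ = (-4, 0, 4, -1)/5.7446 = (-0.6963, 0.0000, 0.6963, -0.1741).
r_{12} = e_1·w_2 = 3.3075.
u_2 = w_2 − 3.3075·e_1 = (1.3030, 0.0000, 0.6970, -2.4242).
‖u_2‖ = 2.8391, so e_2 = (0.4590, 0.0000, 0.2455, -0.8539).

e_2 = (0.4590, 0.0000, 0.2455, -0.8539)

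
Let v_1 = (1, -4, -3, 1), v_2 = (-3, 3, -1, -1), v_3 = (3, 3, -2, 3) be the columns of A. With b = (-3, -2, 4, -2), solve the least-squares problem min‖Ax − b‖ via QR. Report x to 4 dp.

e_1 = v_1/‖v_1‖ = (1, -4, -3, 1)/5.1962 = (0.1925, -0.7698, -0.5774, 0.1925).
r_{12} = e_1·v_2 = -2.5019.
u_2 = v_2 + 2.5019·e_1 = (-2.5185, 1.0741, -2.4444, -0.5185).
‖u_2‖ = 3.7069, so e_2 = (-0.6794, 0.2898, -0.6594, -0.1399).
r_{13} = e_1·v_3 = 0.0000; r_{23} = e_2·v_3 = -0.2698.
u_3 = v_3 + 0.0000·e_1 + 0.2698·e_2 = (2.8167, 3.0782, -2.1779, 2.9623).
‖u_3‖ = 5.5612, so e_3 = (0.5065, 0.5535, -0.3916, 0.5327).
Qᵀb = (-1.7321, -0.8992, -5.2583).
Back-substitute: x_3 = -5.2583/5.5612 = -0.9455.
x_2 = (-0.8992 + 0.2698·(-0.9455))/3.7069 = -0.3114.
x_1 = (-1.7321 + 2.5019·(-0.3114) + 0.0000·(-0.9455))/5.1962 = -0.4833.

x = (-0.4833, -0.3114, -0.9455)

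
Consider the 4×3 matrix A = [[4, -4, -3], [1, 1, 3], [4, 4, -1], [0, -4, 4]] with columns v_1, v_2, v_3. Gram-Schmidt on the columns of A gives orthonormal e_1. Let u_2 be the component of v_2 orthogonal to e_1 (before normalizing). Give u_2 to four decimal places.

e_1 = v_1/‖v_1‖ = (4, 1, 4, 0)/5.7446 = (0.6963, 0.1741, 0.6963, 0.0000).
r_{12} = e_1·v_2 = 0.1741.
u_2 = v_2 − 0.1741·e_1 = (-4.1212, 0.9697, 3.8788, -4.0000).

u_2 = (-4.1212, 0.9697, 3.8788, -4.0000)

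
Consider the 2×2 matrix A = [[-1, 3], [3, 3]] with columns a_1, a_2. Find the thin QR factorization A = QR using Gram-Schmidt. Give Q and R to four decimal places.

Q = [[-0.3162, 0.9487], [0.9487, 0.3162]], R = [[3.1623, 1.8974], [0.0000, 3.7947]]

a_1 = (-1, 3); ‖a_1‖ = 3.1623, so e_1 = (-0.3162, 0.9487).
e_1·a_2 = (-0.3162)·3 + 0.9487·3 = 1.8974.
u_2 = a_2 − 1.8974·e_1 = (3.6000, 1.2000).
‖u_2‖ = 3.7947, so e_2 = (0.9487, 0.3162).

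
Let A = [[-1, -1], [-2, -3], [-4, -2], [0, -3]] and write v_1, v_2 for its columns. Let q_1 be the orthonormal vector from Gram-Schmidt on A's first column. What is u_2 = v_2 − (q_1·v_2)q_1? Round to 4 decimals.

v_1 = (-1, -2, -4, 0); ‖v_1‖ = 4.5826, so q_1 = (-0.2182, -0.4364, -0.8729, 0.0000).
q_1·v_2 = (-0.2182)·(-1) + (-0.4364)·(-3) + (-0.8729)·(-2) + 0.0000·(-3) = 3.2733.
u_2 = v_2 − 3.2733·q_1 = (-0.2857, -1.5714, 0.8571, -3.0000).

u_2 = (-0.2857, -1.5714, 0.8571, -3.0000)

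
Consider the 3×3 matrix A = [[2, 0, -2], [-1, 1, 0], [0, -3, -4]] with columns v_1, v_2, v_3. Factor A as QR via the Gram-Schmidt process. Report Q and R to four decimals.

Q = [[0.8944, 0.1278, -0.4286], [-0.4472, 0.2556, -0.8571], [0.0000, -0.9583, -0.2857]], R = [[2.2361, -0.4472, -1.7889], [0.0000, 3.1305, 3.5777], [0.0000, 0.0000, 2.0000]]

v_1 = (2, -1, 0); ‖v_1‖ = 2.2361, so q_1 = (0.8944, -0.4472, 0.0000).
q_1·v_2 = 0.8944·0 + (-0.4472)·1 + 0.0000·(-3) = -0.4472.
u_2 = v_2 + 0.4472·q_1 = (0.4000, 0.8000, -3.0000).
‖u_2‖ = 3.1305, so q_2 = (0.1278, 0.2556, -0.9583).
q_1·v_3 = 0.8944·(-2) + (-0.4472)·0 + 0.0000·(-4) = -1.7889; q_2·v_3 = 0.1278·(-2) + 0.2556·0 + (-0.9583)·(-4) = 3.5777.
u_3 = v_3 + 1.7889·q_1 − 3.5777·q_2 = (-0.8571, -1.7143, -0.5714).
‖u_3‖ = 2.0000, so q_3 = (-0.4286, -0.8571, -0.2857).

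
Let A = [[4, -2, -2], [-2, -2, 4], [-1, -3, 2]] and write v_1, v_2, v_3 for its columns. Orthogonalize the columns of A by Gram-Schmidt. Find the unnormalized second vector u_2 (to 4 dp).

v_1 = (4, -2, -1); ‖v_1‖ = 4.5826, so e_1 = (0.8729, -0.4364, -0.2182).
e_1·v_2 = 0.8729·(-2) + (-0.4364)·(-2) + (-0.2182)·(-3) = -0.2182.
u_2 = v_2 + 0.2182·e_1 = (-1.8095, -2.0952, -3.0476).

u_2 = (-1.8095, -2.0952, -3.0476)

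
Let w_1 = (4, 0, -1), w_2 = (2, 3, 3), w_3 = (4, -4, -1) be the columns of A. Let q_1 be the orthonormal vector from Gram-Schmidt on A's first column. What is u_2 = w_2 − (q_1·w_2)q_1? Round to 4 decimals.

u_2 = (0.8235, 3.0000, 3.2941)

w_1 = (4, 0, -1); ‖w_1‖ = 4.1231, so q_1 = (0.9701, 0.0000, -0.2425).
q_1·w_2 = 0.9701·2 + 0.0000·3 + (-0.2425)·3 = 1.2127.
u_2 = w_2 − 1.2127·q_1 = (0.8235, 3.0000, 3.2941).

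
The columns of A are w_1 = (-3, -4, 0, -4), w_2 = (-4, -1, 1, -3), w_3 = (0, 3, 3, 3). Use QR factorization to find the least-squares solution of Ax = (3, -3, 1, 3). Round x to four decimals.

e_1 = w_1/‖w_1‖ = (-3, -4, 0, -4)/6.4031 = (-0.4685, -0.6247, 0.0000, -0.6247).
r_{12} = e_1·w_2 = 4.3729.
u_2 = w_2 − 4.3729·e_1 = (-1.9512, 1.7317, 1.0000, -0.2683).
‖u_2‖ = 2.8068, so e_2 = (-0.6952, 0.6170, 0.3563, -0.0956).
r_{13} = e_1·w_3 = -3.7482; r_{23} = e_2·w_3 = 2.6330.
u_3 = w_3 + 3.7482·e_1 − 2.6330·e_2 = (0.0743, -0.9659, 2.0619, 0.9102).
‖u_3‖ = 2.4533, so e_3 = (0.0303, -0.3937, 0.8405, 0.3710).
Qᵀb = (-1.4056, -3.8669, 3.2256).
Back-substitute: x_3 = 3.2256/2.4533 = 1.3148.
x_2 = (-3.8669 − 2.6330·1.3148)/2.8068 = -2.6111.
x_1 = (-1.4056 − 4.3729·(-2.6111) + 3.7482·1.3148)/6.4031 = 2.3333.

x = (2.3333, -2.6111, 1.3148)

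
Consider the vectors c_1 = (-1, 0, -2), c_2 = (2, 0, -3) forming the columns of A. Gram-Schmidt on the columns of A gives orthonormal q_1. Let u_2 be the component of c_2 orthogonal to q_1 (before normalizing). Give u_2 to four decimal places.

c_1 = (-1, 0, -2); ‖c_1‖ = 2.2361, so q_1 = (-0.4472, 0.0000, -0.8944).
q_1·c_2 = (-0.4472)·2 + 0.0000·0 + (-0.8944)·(-3) = 1.7889.
u_2 = c_2 − 1.7889·q_1 = (2.8000, 0.0000, -1.4000).

u_2 = (2.8000, 0.0000, -1.4000)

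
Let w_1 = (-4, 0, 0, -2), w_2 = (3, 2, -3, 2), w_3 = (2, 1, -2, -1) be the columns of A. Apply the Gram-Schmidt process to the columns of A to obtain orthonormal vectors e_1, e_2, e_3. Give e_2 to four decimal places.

e_2 = (-0.0550, 0.5505, -0.8257, 0.1101)

w_1 = (-4, 0, 0, -2); ‖w_1‖ = 4.4721, so e_1 = (-0.8944, 0.0000, 0.0000, -0.4472).
e_1·w_2 = (-0.8944)·3 + 0.0000·2 + 0.0000·(-3) + (-0.4472)·2 = -3.5777.
u_2 = w_2 + 3.5777·e_1 = (-0.2000, 2.0000, -3.0000, 0.4000).
‖u_2‖ = 3.6332, so e_2 = (-0.0550, 0.5505, -0.8257, 0.1101).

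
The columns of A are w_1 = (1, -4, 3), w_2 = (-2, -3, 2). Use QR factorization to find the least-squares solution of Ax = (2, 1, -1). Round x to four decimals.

x = (0.3172, -0.8280)

w_1 = (1, -4, 3); ‖w_1‖ = 5.0990, so q_1 = (0.1961, -0.7845, 0.5883).
q_1·w_2 = 0.1961·(-2) + (-0.7845)·(-3) + 0.5883·2 = 3.1379.
u_2 = w_2 − 3.1379·q_1 = (-2.6154, -0.5385, 0.1538).
‖u_2‖ = 2.6747, so q_2 = (-0.9778, -0.2013, 0.0575).
Qᵀb = (-0.9806, -2.2145).
Back-substitute: x_2 = -2.2145/2.6747 = -0.8280.
x_1 = (-0.9806 − 3.1379·(-0.8280))/5.0990 = 0.3172.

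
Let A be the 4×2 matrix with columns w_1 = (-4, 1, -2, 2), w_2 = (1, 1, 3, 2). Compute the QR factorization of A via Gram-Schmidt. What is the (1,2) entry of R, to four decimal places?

w_1 = (-4, 1, -2, 2); ‖w_1‖ = 5.0000, so e_1 = (-0.8000, 0.2000, -0.4000, 0.4000).
r_{12} = e_1·w_2 = -1.0000.

r_{12} = -1.0000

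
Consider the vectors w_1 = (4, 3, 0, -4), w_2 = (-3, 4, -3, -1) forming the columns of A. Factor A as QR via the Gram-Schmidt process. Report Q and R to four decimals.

Q = [[0.6247, -0.5763], [0.4685, 0.6302], [0.0000, -0.5099], [-0.6247, -0.1036]], R = [[6.4031, 0.6247], [0.0000, 5.8830]]

w_1 = (4, 3, 0, -4); ‖w_1‖ = 6.4031, so q_1 = (0.6247, 0.4685, 0.0000, -0.6247).
q_1·w_2 = 0.6247·(-3) + 0.4685·4 + 0.0000·(-3) + (-0.6247)·(-1) = 0.6247.
u_2 = w_2 − 0.6247·q_1 = (-3.3902, 3.7073, -3.0000, -0.6098).
‖u_2‖ = 5.8830, so q_2 = (-0.5763, 0.6302, -0.5099, -0.1036).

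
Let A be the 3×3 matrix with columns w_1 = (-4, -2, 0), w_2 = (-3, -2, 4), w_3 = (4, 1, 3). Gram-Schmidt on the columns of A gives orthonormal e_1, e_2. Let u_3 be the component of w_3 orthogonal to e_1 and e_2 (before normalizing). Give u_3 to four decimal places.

u_3 = (0.2469, -0.4938, -0.0617)

e_1 = w_1/‖w_1‖ = (-4, -2, 0)/4.4721 = (-0.8944, -0.4472, 0.0000).
r_{12} = e_1·w_2 = 3.5777.
u_2 = w_2 − 3.5777·e_1 = (0.2000, -0.4000, 4.0000).
‖u_2‖ = 4.0249, so e_2 = (0.0497, -0.0994, 0.9938).
r_{13} = e_1·w_3 = -4.0249; r_{23} = e_2·w_3 = 3.0808.
u_3 = w_3 + 4.0249·e_1 − 3.0808·e_2 = (0.2469, -0.4938, -0.0617).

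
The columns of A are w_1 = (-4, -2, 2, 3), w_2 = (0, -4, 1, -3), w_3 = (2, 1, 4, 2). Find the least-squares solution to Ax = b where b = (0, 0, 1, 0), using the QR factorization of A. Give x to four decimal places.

x = (0.0374, 0.0768, 0.1725)

w_1 = (-4, -2, 2, 3); ‖w_1‖ = 5.7446, so e_1 = (-0.6963, -0.3482, 0.3482, 0.5222).
e_1·w_2 = (-0.6963)·0 + (-0.3482)·(-4) + 0.3482·1 + 0.5222·(-3) = 0.1741.
u_2 = w_2 − 0.1741·e_1 = (0.1212, -3.9394, 0.9394, -3.0909).
‖u_2‖ = 5.0960, so e_2 = (0.0238, -0.7730, 0.1843, -0.6065).
e_1·w_3 = (-0.6963)·2 + (-0.3482)·1 + 0.3482·4 + 0.5222·2 = 0.6963; e_2·w_3 = 0.0238·2 + (-0.7730)·1 + 0.1843·4 + (-0.6065)·2 = -1.2012.
u_3 = w_3 − 0.6963·e_1 + 1.2012·e_2 = (2.5134, 0.3139, 3.9790, 0.9078).
‖u_3‖ = 4.8034, so e_3 = (0.5233, 0.0653, 0.8284, 0.1890).
Qᵀb = (0.3482, 0.1843, 0.8284).
Back-substitute: x_3 = 0.8284/4.8034 = 0.1725.
x_2 = (0.1843 + 1.2012·0.1725)/5.0960 = 0.0768.
x_1 = (0.3482 − 0.1741·0.0768 − 0.6963·0.1725)/5.7446 = 0.0374.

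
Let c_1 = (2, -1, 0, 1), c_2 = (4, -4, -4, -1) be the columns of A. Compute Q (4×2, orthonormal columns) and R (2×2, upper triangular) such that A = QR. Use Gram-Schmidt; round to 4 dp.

Q = [[0.8165, 0.0621], [-0.4082, -0.4035], [0.0000, -0.7449], [0.4082, -0.5277]], R = [[2.4495, 4.4907], [0.0000, 5.3697]]

c_1 = (2, -1, 0, 1); ‖c_1‖ = 2.4495, so q_1 = (0.8165, -0.4082, 0.0000, 0.4082).
q_1·c_2 = 0.8165·4 + (-0.4082)·(-4) + 0.0000·(-4) + 0.4082·(-1) = 4.4907.
u_2 = c_2 − 4.4907·q_1 = (0.3333, -2.1667, -4.0000, -2.8333).
‖u_2‖ = 5.3697, so q_2 = (0.0621, -0.4035, -0.7449, -0.5277).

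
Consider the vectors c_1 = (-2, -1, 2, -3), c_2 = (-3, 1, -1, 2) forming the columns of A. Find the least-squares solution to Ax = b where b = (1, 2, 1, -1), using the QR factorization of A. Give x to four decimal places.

x = (0.0115, -0.2644)

c_1 = (-2, -1, 2, -3); ‖c_1‖ = 4.2426, so e_1 = (-0.4714, -0.2357, 0.4714, -0.7071).
e_1·c_2 = (-0.4714)·(-3) + (-0.2357)·1 + 0.4714·(-1) + (-0.7071)·2 = -0.7071.
u_2 = c_2 + 0.7071·e_1 = (-3.3333, 0.8333, -0.6667, 1.5000).
‖u_2‖ = 3.8079, so e_2 = (-0.8754, 0.2188, -0.1751, 0.3939).
Qᵀb = (0.2357, -1.0067).
Back-substitute: x_2 = -1.0067/3.8079 = -0.2644.
x_1 = (0.2357 + 0.7071·(-0.2644))/4.2426 = 0.0115.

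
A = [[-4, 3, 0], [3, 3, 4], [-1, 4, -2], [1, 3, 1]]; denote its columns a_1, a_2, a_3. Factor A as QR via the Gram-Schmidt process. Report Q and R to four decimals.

a_1 = (-4, 3, -1, 1); ‖a_1‖ = 5.1962, so e_1 = (-0.7698, 0.5774, -0.1925, 0.1925).
e_1·a_2 = (-0.7698)·3 + 0.5774·3 + (-0.1925)·4 + 0.1925·3 = -0.7698.
u_2 = a_2 + 0.7698·e_1 = (2.4074, 3.4444, 3.8519, 3.1481).
‖u_2‖ = 6.5121, so e_2 = (0.3697, 0.5289, 0.5915, 0.4834).
e_1·a_3 = (-0.7698)·0 + 0.5774·4 + (-0.1925)·(-2) + 0.1925·1 = 2.8868; e_2·a_3 = 0.3697·0 + 0.5289·4 + 0.5915·(-2) + 0.4834·1 = 1.4162.
u_3 = a_3 − 2.8868·e_1 − 1.4162·e_2 = (1.6987, 1.5843, -2.2821, -0.2402).
‖u_3‖ = 3.2651, so e_3 = (0.5203, 0.4852, -0.6989, -0.0736).

Q = [[-0.7698, 0.3697, 0.5203], [0.5774, 0.5289, 0.4852], [-0.1925, 0.5915, -0.6989], [0.1925, 0.4834, -0.0736]], R = [[5.1962, -0.7698, 2.8868], [0.0000, 6.5121, 1.4162], [0.0000, 0.0000, 3.2651]]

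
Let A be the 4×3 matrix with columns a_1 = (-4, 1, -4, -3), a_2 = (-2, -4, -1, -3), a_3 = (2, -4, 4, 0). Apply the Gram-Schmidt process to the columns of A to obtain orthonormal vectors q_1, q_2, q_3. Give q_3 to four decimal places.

a_1 = (-4, 1, -4, -3); ‖a_1‖ = 6.4807, so q_1 = (-0.6172, 0.1543, -0.6172, -0.4629).
q_1·a_2 = (-0.6172)·(-2) + 0.1543·(-4) + (-0.6172)·(-1) + (-0.4629)·(-3) = 2.6232.
u_2 = a_2 − 2.6232·q_1 = (-0.3810, -4.4048, 0.6190, -1.7857).
‖u_2‖ = 4.8082, so q_2 = (-0.0792, -0.9161, 0.1287, -0.3714).
q_1·a_3 = (-0.6172)·2 + 0.1543·(-4) + (-0.6172)·4 + (-0.4629)·0 = -4.3205; q_2·a_3 = (-0.0792)·2 + (-0.9161)·(-4) + 0.1287·4 + (-0.3714)·0 = 4.0209.
u_3 = a_3 + 4.3205·q_1 − 4.0209·q_2 = (-0.3481, 0.3502, 0.8157, -0.5067).
‖u_3‖ = 1.0797, so q_3 = (-0.3224, 0.3243, 0.7554, -0.4693).

q_3 = (-0.3224, 0.3243, 0.7554, -0.4693)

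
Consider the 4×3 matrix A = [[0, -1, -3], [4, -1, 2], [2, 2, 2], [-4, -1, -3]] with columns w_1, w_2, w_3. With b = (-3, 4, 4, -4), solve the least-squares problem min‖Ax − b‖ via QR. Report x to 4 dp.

x = (0.4910, 0.2814, 0.8832)

e_1 = w_1/‖w_1‖ = (0, 4, 2, -4)/6.0000 = (0.0000, 0.6667, 0.3333, -0.6667).
r_{12} = e_1·w_2 = 0.6667.
u_2 = w_2 − 0.6667·e_1 = (-1.0000, -1.4444, 1.7778, -0.5556).
‖u_2‖ = 2.5604, so e_2 = (-0.3906, -0.5642, 0.6943, -0.2170).
r_{13} = e_1·w_3 = 4.0000; r_{23} = e_2·w_3 = 2.0830.
u_3 = w_3 − 4.0000·e_1 − 2.0830·e_2 = (-2.1864, 0.5085, -0.7797, 0.1186).
‖u_3‖ = 2.3793, so e_3 = (-0.9189, 0.2137, -0.3277, 0.0499).
Qᵀb = (6.6667, 2.5604, 2.1015).
Back-substitute: x_3 = 2.1015/2.3793 = 0.8832.
x_2 = (2.5604 − 2.0830·0.8832)/2.5604 = 0.2814.
x_1 = (6.6667 − 0.6667·0.2814 − 4.0000·0.8832)/6.0000 = 0.4910.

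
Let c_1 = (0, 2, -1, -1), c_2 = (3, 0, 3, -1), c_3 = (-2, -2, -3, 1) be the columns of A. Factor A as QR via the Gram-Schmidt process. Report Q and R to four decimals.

Q = [[0.0000, 0.7006, 0.4924], [0.8165, 0.1557, -0.4924], [-0.4082, 0.6228, -0.6155], [-0.4082, -0.3114, -0.3693]], R = [[2.4495, -0.8165, -0.8165], [0.0000, 4.2817, -3.8925], [0.0000, 0.0000, 1.4771]]

c_1 = (0, 2, -1, -1); ‖c_1‖ = 2.4495, so q_1 = (0.0000, 0.8165, -0.4082, -0.4082).
q_1·c_2 = 0.0000·3 + 0.8165·0 + (-0.4082)·3 + (-0.4082)·(-1) = -0.8165.
u_2 = c_2 + 0.8165·q_1 = (3.0000, 0.6667, 2.6667, -1.3333).
‖u_2‖ = 4.2817, so q_2 = (0.7006, 0.1557, 0.6228, -0.3114).
q_1·c_3 = 0.0000·(-2) + 0.8165·(-2) + (-0.4082)·(-3) + (-0.4082)·1 = -0.8165; q_2·c_3 = 0.7006·(-2) + 0.1557·(-2) + 0.6228·(-3) + (-0.3114)·1 = -3.8925.
u_3 = c_3 + 0.8165·q_1 + 3.8925·q_2 = (0.7273, -0.7273, -0.9091, -0.5455).
‖u_3‖ = 1.4771, so q_3 = (0.4924, -0.4924, -0.6155, -0.3693).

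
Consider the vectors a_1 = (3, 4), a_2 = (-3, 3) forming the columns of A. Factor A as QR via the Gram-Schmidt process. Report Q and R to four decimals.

q_1 = a_1/‖a_1‖ = (3, 4)/5.0000 = (0.6000, 0.8000).
r_{12} = q_1·a_2 = 0.6000.
u_2 = a_2 − 0.6000·q_1 = (-3.3600, 2.5200).
‖u_2‖ = 4.2000, so q_2 = (-0.8000, 0.6000).

Q = [[0.6000, -0.8000], [0.8000, 0.6000]], R = [[5.0000, 0.6000], [0.0000, 4.2000]]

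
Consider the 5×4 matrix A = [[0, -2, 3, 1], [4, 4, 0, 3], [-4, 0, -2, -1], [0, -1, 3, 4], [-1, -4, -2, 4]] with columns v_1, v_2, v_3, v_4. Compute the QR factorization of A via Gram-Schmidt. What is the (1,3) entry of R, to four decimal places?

q_1 = v_1/‖v_1‖ = (0, 4, -4, 0, -1)/5.7446 = (0.0000, 0.6963, -0.6963, 0.0000, -0.1741).
r_{13} = q_1·v_3 = 1.7408.

r_{13} = 1.7408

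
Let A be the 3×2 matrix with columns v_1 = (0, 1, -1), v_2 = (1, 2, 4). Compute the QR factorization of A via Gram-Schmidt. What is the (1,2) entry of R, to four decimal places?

r_{12} = -1.4142

e_1 = v_1/‖v_1‖ = (0, 1, -1)/1.4142 = (0.0000, 0.7071, -0.7071).
r_{12} = e_1·v_2 = -1.4142.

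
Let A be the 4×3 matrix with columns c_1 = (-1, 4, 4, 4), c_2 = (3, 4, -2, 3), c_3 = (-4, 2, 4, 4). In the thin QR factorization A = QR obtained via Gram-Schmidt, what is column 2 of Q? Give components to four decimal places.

e_2 = (0.5907, 0.4610, -0.5979, 0.2846)

c_1 = (-1, 4, 4, 4); ‖c_1‖ = 7.0000, so e_1 = (-0.1429, 0.5714, 0.5714, 0.5714).
e_1·c_2 = (-0.1429)·3 + 0.5714·4 + 0.5714·(-2) + 0.5714·3 = 2.4286.
u_2 = c_2 − 2.4286·e_1 = (3.3469, 2.6122, -3.3878, 1.6122).
‖u_2‖ = 5.6659, so e_2 = (0.5907, 0.4610, -0.5979, 0.2846).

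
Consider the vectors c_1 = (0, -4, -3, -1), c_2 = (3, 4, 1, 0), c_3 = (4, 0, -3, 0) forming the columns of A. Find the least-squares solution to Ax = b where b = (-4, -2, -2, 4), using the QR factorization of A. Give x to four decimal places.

x = (-4.2598, -4.9709, 2.9231)

q_1 = c_1/‖c_1‖ = (0, -4, -3, -1)/5.0990 = (0.0000, -0.7845, -0.5883, -0.1961).
r_{12} = q_1·c_2 = -3.7262.
u_2 = c_2 + 3.7262·q_1 = (3.0000, 1.0769, -1.1923, -0.7308).
‖u_2‖ = 3.4807, so q_2 = (0.8619, 0.3094, -0.3425, -0.2099).
r_{13} = q_1·c_3 = 1.7650; r_{23} = q_2·c_3 = 4.4752.
u_3 = c_3 − 1.7650·q_1 − 4.4752·q_2 = (0.1429, 0.0000, -0.4286, 1.2857).
‖u_3‖ = 1.3628, so q_3 = (0.1048, 0.0000, -0.3145, 0.9435).
Qᵀb = (1.9612, -4.2211, 3.9835).
Back-substitute: x_3 = 3.9835/1.3628 = 2.9231.
x_2 = (-4.2211 − 4.4752·2.9231)/3.4807 = -4.9709.
x_1 = (1.9612 + 3.7262·(-4.9709) − 1.7650·2.9231)/5.0990 = -4.2598.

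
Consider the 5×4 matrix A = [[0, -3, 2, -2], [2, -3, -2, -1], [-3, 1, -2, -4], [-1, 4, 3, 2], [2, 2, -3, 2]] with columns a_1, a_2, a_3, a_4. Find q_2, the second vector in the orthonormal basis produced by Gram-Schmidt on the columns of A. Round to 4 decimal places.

a_1 = (0, 2, -3, -1, 2); ‖a_1‖ = 4.2426, so q_1 = (0.0000, 0.4714, -0.7071, -0.2357, 0.4714).
q_1·a_2 = 0.0000·(-3) + 0.4714·(-3) + (-0.7071)·1 + (-0.2357)·4 + 0.4714·2 = -2.1213.
u_2 = a_2 + 2.1213·q_1 = (-3.0000, -2.0000, -0.5000, 3.5000, 3.0000).
‖u_2‖ = 5.8737, so q_2 = (-0.5108, -0.3405, -0.0851, 0.5959, 0.5108).

q_2 = (-0.5108, -0.3405, -0.0851, 0.5959, 0.5108)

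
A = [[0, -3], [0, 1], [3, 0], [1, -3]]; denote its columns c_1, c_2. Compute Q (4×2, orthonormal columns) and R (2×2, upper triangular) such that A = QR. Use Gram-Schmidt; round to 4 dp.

Q = [[0.0000, -0.7052], [0.0000, 0.2351], [0.9487, 0.2115], [0.3162, -0.6346]], R = [[3.1623, -0.9487], [0.0000, 4.2544]]

c_1 = (0, 0, 3, 1); ‖c_1‖ = 3.1623, so e_1 = (0.0000, 0.0000, 0.9487, 0.3162).
e_1·c_2 = 0.0000·(-3) + 0.0000·1 + 0.9487·0 + 0.3162·(-3) = -0.9487.
u_2 = c_2 + 0.9487·e_1 = (-3.0000, 1.0000, 0.9000, -2.7000).
‖u_2‖ = 4.2544, so e_2 = (-0.7052, 0.2351, 0.2115, -0.6346).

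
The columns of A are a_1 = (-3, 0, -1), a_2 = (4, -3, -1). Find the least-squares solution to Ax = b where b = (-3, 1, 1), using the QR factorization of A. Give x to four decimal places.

x = (0.2302, -0.5180)

a_1 = (-3, 0, -1); ‖a_1‖ = 3.1623, so q_1 = (-0.9487, 0.0000, -0.3162).
q_1·a_2 = (-0.9487)·4 + 0.0000·(-3) + (-0.3162)·(-1) = -3.4785.
u_2 = a_2 + 3.4785·q_1 = (0.7000, -3.0000, -2.1000).
‖u_2‖ = 3.7283, so q_2 = (0.1878, -0.8047, -0.5633).
Qᵀb = (2.5298, -1.9312).
Back-substitute: x_2 = -1.9312/3.7283 = -0.5180.
x_1 = (2.5298 + 3.4785·(-0.5180))/3.1623 = 0.2302.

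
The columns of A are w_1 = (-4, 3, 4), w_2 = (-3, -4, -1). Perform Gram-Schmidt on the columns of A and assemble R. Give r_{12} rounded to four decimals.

q_1 = w_1/‖w_1‖ = (-4, 3, 4)/6.4031 = (-0.6247, 0.4685, 0.6247).
r_{12} = q_1·w_2 = -0.6247.

r_{12} = -0.6247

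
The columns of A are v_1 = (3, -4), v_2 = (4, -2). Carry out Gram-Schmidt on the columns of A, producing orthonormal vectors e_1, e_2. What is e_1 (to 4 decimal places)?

v_1 = (3, -4); ‖v_1‖ = 5.0000, so e_1 = (0.6000, -0.8000).

e_1 = (0.6000, -0.8000)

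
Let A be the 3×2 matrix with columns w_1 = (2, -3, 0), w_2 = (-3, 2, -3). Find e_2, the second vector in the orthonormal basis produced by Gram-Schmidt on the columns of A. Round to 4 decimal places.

e_2 = (-0.3491, -0.2327, -0.9077)

e_1 = w_1/‖w_1‖ = (2, -3, 0)/3.6056 = (0.5547, -0.8321, 0.0000).
r_{12} = e_1·w_2 = -3.3282.
u_2 = w_2 + 3.3282·e_1 = (-1.1538, -0.7692, -3.0000).
‖u_2‖ = 3.3050, so e_2 = (-0.3491, -0.2327, -0.9077).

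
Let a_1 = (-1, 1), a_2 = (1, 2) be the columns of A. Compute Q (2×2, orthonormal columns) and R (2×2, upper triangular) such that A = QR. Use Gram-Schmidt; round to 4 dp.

a_1 = (-1, 1); ‖a_1‖ = 1.4142, so e_1 = (-0.7071, 0.7071).
e_1·a_2 = (-0.7071)·1 + 0.7071·2 = 0.7071.
u_2 = a_2 − 0.7071·e_1 = (1.5000, 1.5000).
‖u_2‖ = 2.1213, so e_2 = (0.7071, 0.7071).

Q = [[-0.7071, 0.7071], [0.7071, 0.7071]], R = [[1.4142, 0.7071], [0.0000, 2.1213]]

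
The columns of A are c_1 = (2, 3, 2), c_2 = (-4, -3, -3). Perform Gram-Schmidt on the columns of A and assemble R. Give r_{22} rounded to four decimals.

q_1 = c_1/‖c_1‖ = (2, 3, 2)/4.1231 = (0.4851, 0.7276, 0.4851).
r_{12} = q_1·c_2 = -5.5783.
u_2 = c_2 + 5.5783·q_1 = (-1.2941, 1.0588, -0.2941).
r_{22} = ‖u_2‖ = 1.6977.

r_{22} = 1.6977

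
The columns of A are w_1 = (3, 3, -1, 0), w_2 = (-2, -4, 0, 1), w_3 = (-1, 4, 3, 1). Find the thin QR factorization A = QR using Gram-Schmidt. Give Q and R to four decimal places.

w_1 = (3, 3, -1, 0); ‖w_1‖ = 4.3589, so q_1 = (0.6882, 0.6882, -0.2294, 0.0000).
q_1·w_2 = 0.6882·(-2) + 0.6882·(-4) + (-0.2294)·0 + 0.0000·1 = -4.1295.
u_2 = w_2 + 4.1295·q_1 = (0.8421, -1.1579, -0.9474, 1.0000).
‖u_2‖ = 1.9868, so q_2 = (0.4239, -0.5828, -0.4768, 0.5033).
q_1·w_3 = 0.6882·(-1) + 0.6882·4 + (-0.2294)·3 + 0.0000·1 = 1.3765; q_2·w_3 = 0.4239·(-1) + (-0.5828)·4 + (-0.4768)·3 + 0.5033·1 = -3.6822.
u_3 = w_3 − 1.3765·q_1 + 3.6822·q_2 = (-0.3867, 0.9067, 1.5600, 2.8533).
‖u_3‖ = 3.3980, so q_3 = (-0.1138, 0.2668, 0.4591, 0.8397).

Q = [[0.6882, 0.4239, -0.1138], [0.6882, -0.5828, 0.2668], [-0.2294, -0.4768, 0.4591], [0.0000, 0.5033, 0.8397]], R = [[4.3589, -4.1295, 1.3765], [0.0000, 1.9868, -3.6822], [0.0000, 0.0000, 3.3980]]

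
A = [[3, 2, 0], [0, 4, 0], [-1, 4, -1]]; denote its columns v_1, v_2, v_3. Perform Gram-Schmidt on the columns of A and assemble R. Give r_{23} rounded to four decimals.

v_1 = (3, 0, -1); ‖v_1‖ = 3.1623, so q_1 = (0.9487, 0.0000, -0.3162).
q_1·v_2 = 0.9487·2 + 0.0000·4 + (-0.3162)·4 = 0.6325.
u_2 = v_2 − 0.6325·q_1 = (1.4000, 4.0000, 4.2000).
‖u_2‖ = 5.9666, so q_2 = (0.2346, 0.6704, 0.7039).
r_{23} = q_2·v_3 = -0.7039.

r_{23} = -0.7039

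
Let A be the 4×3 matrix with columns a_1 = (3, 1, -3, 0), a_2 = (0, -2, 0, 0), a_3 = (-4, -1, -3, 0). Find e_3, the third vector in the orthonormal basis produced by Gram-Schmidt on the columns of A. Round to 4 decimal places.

e_3 = (-0.7071, 0.0000, -0.7071, 0.0000)

a_1 = (3, 1, -3, 0); ‖a_1‖ = 4.3589, so e_1 = (0.6882, 0.2294, -0.6882, 0.0000).
e_1·a_2 = 0.6882·0 + 0.2294·(-2) + (-0.6882)·0 + 0.0000·0 = -0.4588.
u_2 = a_2 + 0.4588·e_1 = (0.3158, -1.8947, -0.3158, 0.0000).
‖u_2‖ = 1.9467, so e_2 = (0.1622, -0.9733, -0.1622, 0.0000).
e_1·a_3 = 0.6882·(-4) + 0.2294·(-1) + (-0.6882)·(-3) + 0.0000·0 = -0.9177; e_2·a_3 = 0.1622·(-4) + (-0.9733)·(-1) + (-0.1622)·(-3) + 0.0000·0 = 0.8111.
u_3 = a_3 + 0.9177·e_1 − 0.8111·e_2 = (-3.5000, 0.0000, -3.5000, 0.0000).
‖u_3‖ = 4.9497, so e_3 = (-0.7071, 0.0000, -0.7071, 0.0000).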